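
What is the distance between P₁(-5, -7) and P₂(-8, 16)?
Using the distance formula: d = sqrt((x₂-x₁)² + (y₂-y₁)²)
dx = (-8) - (-5) = -3
dy = 16 - (-7) = 23
d = sqrt((-3)² + 23²) = sqrt(9 + 529) = sqrt(538) = 23.19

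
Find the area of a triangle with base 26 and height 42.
Area = (1/2) * base * height
Area = (1/2) * 26 * 42
Area = 546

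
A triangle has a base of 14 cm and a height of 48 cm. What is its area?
Area = (1/2) * base * height
Area = (1/2) * 14 * 48
Area = 336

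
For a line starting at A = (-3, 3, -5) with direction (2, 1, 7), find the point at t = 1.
P(1) = (-3 + 2(1), 3 + 1(1), -5 + 7(1)) = (-1, 4, 2)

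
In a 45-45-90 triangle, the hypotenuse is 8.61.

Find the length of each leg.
In a 45-45-90 triangle, hypotenuse = leg·√2  →  leg = hypotenuse/√2
leg = 8.61/√2 = 6.088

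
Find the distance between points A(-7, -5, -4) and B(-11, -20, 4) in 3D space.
d = √[(-4)² + (-15)² + (8)²] = √305 = 17.46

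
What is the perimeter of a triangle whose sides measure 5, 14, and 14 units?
Perimeter = sum of all sides
Perimeter = 5 + 14 + 14
Perimeter = 33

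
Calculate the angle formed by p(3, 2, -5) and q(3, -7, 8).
p·q = -45, |p|² = 38, |q|² = 122
cos θ = -45/√4636 ≈ -0.6609
θ ≈ 131.4°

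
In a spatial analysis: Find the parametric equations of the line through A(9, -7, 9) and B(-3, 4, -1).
Direction vector d = B - A = (-12, 11, -10)
x = 9 - 12t, y = -7 + 11t, z = 9 - 10t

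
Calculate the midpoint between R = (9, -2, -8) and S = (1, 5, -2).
Midpoint = ((9+1)/2, (-2+5)/2, (-8-2)/2) = (5, 1.5, -5)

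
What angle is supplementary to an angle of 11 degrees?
Supplementary angles sum to 180 degrees.
Other angle = 180 - 11
Other angle = 169 degrees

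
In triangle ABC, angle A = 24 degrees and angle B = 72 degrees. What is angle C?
Sum of angles in a triangle = 180 degrees
Third angle = 180 - 24 - 72
Third angle = 84 degrees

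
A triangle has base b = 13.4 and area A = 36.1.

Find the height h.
A = ½bh  →  h = 2A/b
h = 2·36.1/13.4 = 5.388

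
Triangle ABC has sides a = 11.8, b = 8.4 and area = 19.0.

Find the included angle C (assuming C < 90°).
Area = ½ab·sin(C)  →  sin(C) = 2·Area/(ab)
sin(C) = 2·19.0/(11.8·8.4) = 0.383374
C = arcsin(0.383374) = 22.54°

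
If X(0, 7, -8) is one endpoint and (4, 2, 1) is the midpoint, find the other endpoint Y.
Y = (2×4 - 0, 2×2 - 7, 2×1 - (-8)) = (8, -3, 10)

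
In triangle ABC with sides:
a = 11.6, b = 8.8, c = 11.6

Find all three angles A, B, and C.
By the law of cosines:
cos(A) = (b² + c² - a²)/(2bc) = 0.379310  →  A = 67.71°
cos(B) = (a² + c² - b²)/(2ac) = 0.712247  →  B = 44.58°
cos(C) = (a² + b² - c²)/(2ab) = 0.379310  →  C = 67.71°
Check: A + B + C = 180.0° ✓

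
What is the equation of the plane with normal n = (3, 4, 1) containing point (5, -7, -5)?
d = n·P = (3)(5) + (4)(-7) + (1)(-5) = -18
Plane: 3x + 4y + z = -18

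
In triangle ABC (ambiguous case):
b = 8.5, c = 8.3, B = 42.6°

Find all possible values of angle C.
sin(C)/c = sin(B)/b  →  sin(C) = c·sin(B)/b = 8.3·sin(42.6°)/8.5 = 0.660949
C₁ = arcsin(0.660949) = 41.37°,  C₂ = 180° - C₁ = 138.63°
Check C₂: A = 180° - 42.6° - 138.63° = -1.23° ≤ 0, rejected
C = 41.37° (one solution)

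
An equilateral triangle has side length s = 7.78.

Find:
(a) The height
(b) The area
(a) Height h = s·√3/2 = 7.78·√3/2 = 6.738
(b) Area = (√3/4)·s² = (√3/4)·7.78² = (√3/4)·60.5284 = 26.21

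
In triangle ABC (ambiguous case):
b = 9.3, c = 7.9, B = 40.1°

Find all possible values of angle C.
sin(C)/c = sin(B)/b  →  sin(C) = c·sin(B)/b = 7.9·sin(40.1°)/9.3 = 0.547159
C₁ = arcsin(0.547159) = 33.17°,  C₂ = 180° - C₁ = 146.83°
Check C₂: A = 180° - 40.1° - 146.83° = -6.93° ≤ 0, rejected
C = 33.17° (one solution)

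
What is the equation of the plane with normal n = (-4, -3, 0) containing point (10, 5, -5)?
d = n·P = (-4)(10) + (-3)(5) + (0)(-5) = -55
Plane: -4x - 3y = -55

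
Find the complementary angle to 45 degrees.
Complementary angles sum to 90 degrees.
Other angle = 90 - 45
Other angle = 45 degrees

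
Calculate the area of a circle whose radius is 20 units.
Area = pi * r²
Area = pi * 20²
Area = pi * 400
Area = 1256.64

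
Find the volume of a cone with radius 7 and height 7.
Volume = (1/3) * pi * r² * h
Volume = (1/3) * pi * 7² * 7
Volume = (1/3) * pi * 49 * 7
Volume = (1/3) * pi * 343
Volume = 359.19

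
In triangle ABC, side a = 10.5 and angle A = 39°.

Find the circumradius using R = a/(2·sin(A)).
R = a/(2·sin(A)) = 10.5/(2·sin(39°))
R = 10.5/(2·0.629320) = 10.5/1.258641 = 8.342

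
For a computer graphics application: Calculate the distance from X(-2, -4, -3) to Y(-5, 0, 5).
d = √[(-3)² + (4)² + (8)²] = √89 = 9.434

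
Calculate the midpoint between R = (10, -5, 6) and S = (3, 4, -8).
Midpoint = ((10+3)/2, (-5+4)/2, (6-8)/2) = (6.5, -0.5, -1)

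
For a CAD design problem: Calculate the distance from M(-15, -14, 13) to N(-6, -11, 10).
d = √[(9)² + (3)² + (-3)²] = √99 = 9.95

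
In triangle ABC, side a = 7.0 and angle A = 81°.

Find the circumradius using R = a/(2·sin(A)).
R = a/(2·sin(A)) = 7.0/(2·sin(81°))
R = 7.0/(2·0.987688) = 7.0/1.975377 = 3.544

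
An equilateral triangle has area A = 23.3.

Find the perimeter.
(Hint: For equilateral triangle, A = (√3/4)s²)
A = (√3/4)s²  →  s² = 4A/√3 = 4·23.3/√3 = 53.809
s = 7.33546
Perimeter = 3s = 22.01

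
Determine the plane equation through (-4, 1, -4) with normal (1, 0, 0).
d = n·P = (1)(-4) + (0)(1) + (0)(-4) = -4
Plane: x = -4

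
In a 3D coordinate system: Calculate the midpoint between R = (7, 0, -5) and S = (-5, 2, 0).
Midpoint = ((7-5)/2, (0+2)/2, (-5+0)/2) = (1, 1, -2.5)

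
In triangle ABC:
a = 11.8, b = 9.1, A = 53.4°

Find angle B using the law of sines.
sin(B)/b = sin(A)/a
sin(B) = b·sin(A)/a = 9.1·sin(53.4°)/11.8 = 0.619122
B = arcsin(0.619122) = 38.25°  (b ≤ a, so B ≤ A and the acute solution is unique)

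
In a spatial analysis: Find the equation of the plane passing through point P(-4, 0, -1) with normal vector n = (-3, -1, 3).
d = n·P = (-3)(-4) + (-1)(0) + (3)(-1) = 9
Plane: -3x - y + 3z = 9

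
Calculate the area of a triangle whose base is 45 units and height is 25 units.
Area = (1/2) * base * height
Area = (1/2) * 45 * 25
Area = 562.50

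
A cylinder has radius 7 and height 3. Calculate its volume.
Volume = pi * r² * h
Volume = pi * 7² * 3
Volume = pi * 49 * 3
Volume = pi * 147
Volume = 461.81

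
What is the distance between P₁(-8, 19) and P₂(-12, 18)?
Using the distance formula: d = sqrt((x₂-x₁)² + (y₂-y₁)²)
dx = (-12) - (-8) = -4
dy = 18 - 19 = -1
d = sqrt((-4)² + (-1)²) = sqrt(16 + 1) = sqrt(17) = 4.12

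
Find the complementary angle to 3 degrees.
Complementary angles sum to 90 degrees.
Other angle = 90 - 3
Other angle = 87 degrees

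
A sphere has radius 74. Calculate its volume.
Volume = (4/3) * pi * r³
Volume = (4/3) * pi * 74³
Volume = (4/3) * pi * 405224
Volume = 1697398.32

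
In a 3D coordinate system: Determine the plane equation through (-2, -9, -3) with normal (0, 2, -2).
d = n·P = (0)(-2) + (2)(-9) + (-2)(-3) = -12
Plane: 2y - 2z = -12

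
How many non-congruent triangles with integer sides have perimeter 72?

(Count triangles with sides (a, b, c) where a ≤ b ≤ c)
With a ≤ b ≤ c and a + b + c = 72, the triangle inequality a + b > c gives c < 72/2, so c ≤ 35.
Iterate a from 1 to ⌊p/3⌋ = 24; for each a, b ranges from a to ⌊(p−a)/2⌋ with c = p − a − b, keeping only c ≥ b.
Triples: (2, 35, 35), (3, 34, 35), (4, 33, 35), …
Count = 108 triangles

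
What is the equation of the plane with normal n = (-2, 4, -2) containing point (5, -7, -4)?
d = n·P = (-2)(5) + (4)(-7) + (-2)(-4) = -30
Plane: -2x + 4y - 2z = -30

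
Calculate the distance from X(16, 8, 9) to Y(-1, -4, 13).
d = √[(-17)² + (-12)² + (4)²] = √449 = 21.19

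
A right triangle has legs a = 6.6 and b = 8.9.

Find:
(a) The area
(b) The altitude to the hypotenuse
(a) Area = ½ab = ½·6.6·8.9 = 29.37
(b) Hypotenuse c = √(6.6² + 8.9²) = √122.77 = 11.0802
    Area = ½·c·h_c  →  h_c = 2·Area/c = 2·29.37/11.0802 = 5.301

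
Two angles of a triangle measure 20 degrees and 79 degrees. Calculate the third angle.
Sum of angles in a triangle = 180 degrees
Third angle = 180 - 20 - 79
Third angle = 81 degrees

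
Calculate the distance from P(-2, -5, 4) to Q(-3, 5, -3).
d = √[(-1)² + (10)² + (-7)²] = √150 = 12.25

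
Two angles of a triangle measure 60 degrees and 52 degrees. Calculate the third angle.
Sum of angles in a triangle = 180 degrees
Third angle = 180 - 60 - 52
Third angle = 68 degrees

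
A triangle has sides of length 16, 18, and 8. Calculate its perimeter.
Perimeter = sum of all sides
Perimeter = 16 + 18 + 8
Perimeter = 42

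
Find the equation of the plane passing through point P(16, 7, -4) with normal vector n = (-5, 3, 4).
d = n·P = (-5)(16) + (3)(7) + (4)(-4) = -75
Plane: -5x + 3y + 4z = -75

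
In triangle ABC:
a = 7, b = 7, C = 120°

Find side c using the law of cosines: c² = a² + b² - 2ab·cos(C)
c² = 7² + 7² - 2·7·7·cos(120°)
c² = 49 + 49 - 98·-0.5000 = 147
c = √147 = 12.12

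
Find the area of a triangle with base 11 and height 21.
Area = (1/2) * base * height
Area = (1/2) * 11 * 21
Area = 115.50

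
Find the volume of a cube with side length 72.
Volume = s³
Volume = 72³
Volume = 373248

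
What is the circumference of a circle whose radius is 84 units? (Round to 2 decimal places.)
Circumference = 2 * pi * r
Circumference = 2 * pi * 84
Circumference = 527.79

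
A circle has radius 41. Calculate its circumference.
Circumference = 2 * pi * r
Circumference = 2 * pi * 41
Circumference = 257.61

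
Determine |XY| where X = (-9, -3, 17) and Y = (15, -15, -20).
d = √[(24)² + (-12)² + (-37)²] = √2089 = 45.71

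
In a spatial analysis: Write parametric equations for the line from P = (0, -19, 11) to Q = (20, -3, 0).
Direction vector d = Q - P = (20, 16, -11)
x = 0 + 20t, y = -19 + 16t, z = 11 - 11t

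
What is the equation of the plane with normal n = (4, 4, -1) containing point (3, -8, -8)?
d = n·P = (4)(3) + (4)(-8) + (-1)(-8) = -12
Plane: 4x + 4y - z = -12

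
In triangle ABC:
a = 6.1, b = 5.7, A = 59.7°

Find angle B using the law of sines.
sin(B)/b = sin(A)/a
sin(B) = b·sin(A)/a = 5.7·sin(59.7°)/6.1 = 0.806779
B = arcsin(0.806779) = 53.78°  (b ≤ a, so B ≤ A and the acute solution is unique)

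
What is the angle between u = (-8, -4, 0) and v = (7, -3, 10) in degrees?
u·v = -44, |u|² = 80, |v|² = 158
cos θ = -44/√12640 ≈ -0.3914
θ ≈ 113.0°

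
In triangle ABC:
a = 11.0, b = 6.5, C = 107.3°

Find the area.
Using A = ½ab·sin(C):
A = ½·11.0·6.5·sin(107.3°) = ½·71.5·0.954761 = 34.13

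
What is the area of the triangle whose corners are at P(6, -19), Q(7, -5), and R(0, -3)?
Using the coordinate formula: Area = (1/2)|x₁(y₂-y₃) + x₂(y₃-y₁) + x₃(y₁-y₂)|
Area = (1/2)|6((-5)-(-3)) + 7((-3)-(-19)) + 0((-19)-(-5))|
Area = (1/2)|6*(-2) + 7*16 + 0*(-14)|
Area = (1/2)|(-12) + 112 + 0|
Area = (1/2)*100 = 50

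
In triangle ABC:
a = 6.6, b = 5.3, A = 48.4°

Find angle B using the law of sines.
sin(B)/b = sin(A)/a
sin(B) = b·sin(A)/a = 5.3·sin(48.4°)/6.6 = 0.600505
B = arcsin(0.600505) = 36.91°  (b ≤ a, so B ≤ A and the acute solution is unique)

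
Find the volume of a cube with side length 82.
Volume = s³
Volume = 82³
Volume = 551368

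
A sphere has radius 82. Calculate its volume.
Volume = (4/3) * pi * r³
Volume = (4/3) * pi * 82³
Volume = (4/3) * pi * 551368
Volume = 2309564.88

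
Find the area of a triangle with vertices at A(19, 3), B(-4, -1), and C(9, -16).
Using the coordinate formula: Area = (1/2)|x₁(y₂-y₃) + x₂(y₃-y₁) + x₃(y₁-y₂)|
Area = (1/2)|19((-1)-(-16)) + (-4)((-16)-3) + 9(3-(-1))|
Area = (1/2)|19*15 + (-4)*(-19) + 9*4|
Area = (1/2)|285 + 76 + 36|
Area = (1/2)*397 = 198.50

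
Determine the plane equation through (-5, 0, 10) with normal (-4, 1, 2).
d = n·P = (-4)(-5) + (1)(0) + (2)(10) = 40
Plane: -4x + y + 2z = 40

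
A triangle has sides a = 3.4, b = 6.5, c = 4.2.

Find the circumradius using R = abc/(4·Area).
s = (a+b+c)/2 = 7.05
Area = √(s(s-a)(s-b)(s-c)) = √(7.05·3.65·0.55·2.85) = 6.35104
R = abc/(4·Area) = (3.4·6.5·4.2)/(4·6.35104) = 92.82/25.40416 = 3.654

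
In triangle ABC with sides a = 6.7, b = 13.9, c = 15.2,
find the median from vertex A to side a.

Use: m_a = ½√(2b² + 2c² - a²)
m_a = ½√(2·13.9² + 2·15.2² - 6.7²)
m_a = ½√(386.42 + 462.08 - 44.89) = ½√803.61 = 14.17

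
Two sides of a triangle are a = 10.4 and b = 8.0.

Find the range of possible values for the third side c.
By the triangle inequality: |a - b| < c < a + b
|10.4 - 8.0| < c < 10.4 + 8.0
2.4 < c < 18.4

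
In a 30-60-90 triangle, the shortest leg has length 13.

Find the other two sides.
Long leg = 13√3 = 22.52, Hypotenuse = 26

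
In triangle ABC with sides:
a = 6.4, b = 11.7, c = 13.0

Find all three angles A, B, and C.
By the law of cosines:
cos(A) = (b² + c² - a²)/(2bc) = 0.870907  →  A = 29.44°
cos(B) = (a² + c² - b²)/(2ac) = 0.439123  →  B = 63.95°
cos(C) = (a² + b² - c²)/(2ab) = 0.059095  →  C = 86.61°
Check: A + B + C = 180.0° ✓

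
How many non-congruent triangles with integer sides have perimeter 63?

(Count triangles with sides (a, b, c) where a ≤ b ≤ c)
With a ≤ b ≤ c and a + b + c = 63, the triangle inequality a + b > c gives c < 63/2, so c ≤ 31.
Iterate a from 1 to ⌊p/3⌋ = 21; for each a, b ranges from a to ⌊(p−a)/2⌋ with c = p − a − b, keeping only c ≥ b.
Triples: (1, 31, 31), (2, 30, 31), (3, 29, 31), …
Count = 91 triangles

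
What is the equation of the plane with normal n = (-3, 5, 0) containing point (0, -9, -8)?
d = n·P = (-3)(0) + (5)(-9) + (0)(-8) = -45
Plane: -3x + 5y = -45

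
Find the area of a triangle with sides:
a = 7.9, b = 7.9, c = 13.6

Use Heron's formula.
s = (a+b+c)/2 = (7.9+7.9+13.6)/2 = 14.7
A = √(s(s-a)(s-b)(s-c)) = √(14.7·6.8·6.8·1.1)
A = √747.701 = 27.34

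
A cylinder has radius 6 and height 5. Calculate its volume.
Volume = pi * r² * h
Volume = pi * 6² * 5
Volume = pi * 36 * 5
Volume = pi * 180
Volume = 565.49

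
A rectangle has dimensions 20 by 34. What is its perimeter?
Perimeter = 2 * (length + width)
Perimeter = 2 * (20 + 34)
Perimeter = 2 * 54
Perimeter = 108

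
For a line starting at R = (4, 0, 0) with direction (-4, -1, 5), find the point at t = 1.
P(1) = (4 + (-4)(1), 0 + (-1)(1), 0 + 5(1)) = (0, -1, 5)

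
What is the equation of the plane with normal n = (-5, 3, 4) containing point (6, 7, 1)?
d = n·P = (-5)(6) + (3)(7) + (4)(1) = -5
Plane: -5x + 3y + 4z = -5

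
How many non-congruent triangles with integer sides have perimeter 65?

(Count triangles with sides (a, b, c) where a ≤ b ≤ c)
With a ≤ b ≤ c and a + b + c = 65, the triangle inequality a + b > c gives c < 65/2, so c ≤ 32.
Iterate a from 1 to ⌊p/3⌋ = 21; for each a, b ranges from a to ⌊(p−a)/2⌋ with c = p − a − b, keeping only c ≥ b.
Triples: (1, 32, 32), (2, 31, 32), (3, 30, 32), …
Count = 96 triangles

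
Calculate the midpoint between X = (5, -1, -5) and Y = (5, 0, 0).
Midpoint = ((5+5)/2, (-1+0)/2, (-5+0)/2) = (5, -0.5, -2.5)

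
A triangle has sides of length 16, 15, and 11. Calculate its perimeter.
Perimeter = sum of all sides
Perimeter = 16 + 15 + 11
Perimeter = 42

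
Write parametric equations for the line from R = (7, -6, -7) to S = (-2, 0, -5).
Direction vector d = S - R = (-9, 6, 2)
x = 7 - 9t, y = -6 + 6t, z = -7 + 2t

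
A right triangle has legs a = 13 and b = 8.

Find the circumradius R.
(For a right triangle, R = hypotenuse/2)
Hypotenuse c = √(13² + 8²) = √233 = 15.2643
R = c/2 = 7.632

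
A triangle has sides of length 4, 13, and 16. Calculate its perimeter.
Perimeter = sum of all sides
Perimeter = 4 + 13 + 16
Perimeter = 33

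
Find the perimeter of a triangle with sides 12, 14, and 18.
Perimeter = sum of all sides
Perimeter = 12 + 14 + 18
Perimeter = 44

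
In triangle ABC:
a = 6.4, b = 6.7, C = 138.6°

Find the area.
Using A = ½ab·sin(C):
A = ½·6.4·6.7·sin(138.6°) = ½·42.88·0.661312 = 14.18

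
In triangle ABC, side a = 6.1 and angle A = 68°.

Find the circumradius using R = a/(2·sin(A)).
R = a/(2·sin(A)) = 6.1/(2·sin(68°))
R = 6.1/(2·0.927184) = 6.1/1.854368 = 3.29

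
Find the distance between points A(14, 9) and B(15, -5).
Using the distance formula: d = sqrt((x₂-x₁)² + (y₂-y₁)²)
dx = 15 - 14 = 1
dy = (-5) - 9 = -14
d = sqrt(1² + (-14)²) = sqrt(1 + 196) = sqrt(197) = 14.04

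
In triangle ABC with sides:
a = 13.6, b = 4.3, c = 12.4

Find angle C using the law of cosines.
cos(C) = (a² + b² - c²)/(2ab)
cos(C) = (13.6² + 4.3² - 12.4²)/(2·13.6·4.3) = 49.69/116.96 = 0.424846
C = arccos(0.424846) = 64.86°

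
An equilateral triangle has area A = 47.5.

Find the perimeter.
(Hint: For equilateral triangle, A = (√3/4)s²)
A = (√3/4)s²  →  s² = 4A/√3 = 4·47.5/√3 = 109.697
s = 10.4736
Perimeter = 3s = 31.42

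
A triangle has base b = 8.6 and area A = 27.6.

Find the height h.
A = ½bh  →  h = 2A/b
h = 2·27.6/8.6 = 6.419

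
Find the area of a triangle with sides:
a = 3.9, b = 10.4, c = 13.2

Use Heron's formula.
s = (a+b+c)/2 = (3.9+10.4+13.2)/2 = 13.75
A = √(s(s-a)(s-b)(s-c)) = √(13.75·9.85·3.35·0.55)
A = √249.544 = 15.8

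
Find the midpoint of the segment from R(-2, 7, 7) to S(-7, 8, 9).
Midpoint = ((-2-7)/2, (7+8)/2, (7+9)/2) = (-4.5, 7.5, 8)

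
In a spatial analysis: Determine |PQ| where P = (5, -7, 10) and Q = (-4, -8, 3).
d = √[(-9)² + (-1)² + (-7)²] = √131 = 11.45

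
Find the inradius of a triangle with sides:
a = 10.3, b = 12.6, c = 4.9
s = (a+b+c)/2 = (10.3+12.6+4.9)/2 = 13.9
Area = √(s(s-a)(s-b)(s-c)) = √(13.9·3.6·1.3·9) = 24.1964
r = Area/s = 24.1964/13.9 = 1.741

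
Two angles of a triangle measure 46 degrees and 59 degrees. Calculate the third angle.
Sum of angles in a triangle = 180 degrees
Third angle = 180 - 46 - 59
Third angle = 75 degrees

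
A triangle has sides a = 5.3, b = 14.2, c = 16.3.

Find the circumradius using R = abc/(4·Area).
s = (a+b+c)/2 = 17.9
Area = √(s(s-a)(s-b)(s-c)) = √(17.9·12.6·3.7·1.6) = 36.5403
R = abc/(4·Area) = (5.3·14.2·16.3)/(4·36.5403) = 1226.738/146.1612 = 8.393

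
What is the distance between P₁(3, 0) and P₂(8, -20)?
Using the distance formula: d = sqrt((x₂-x₁)² + (y₂-y₁)²)
dx = 8 - 3 = 5
dy = (-20) - 0 = -20
d = sqrt(5² + (-20)²) = sqrt(25 + 400) = sqrt(425) = 20.62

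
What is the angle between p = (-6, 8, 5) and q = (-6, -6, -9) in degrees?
p·q = -57, |p|² = 125, |q|² = 153
cos θ = -57/√19125 ≈ -0.4122
θ ≈ 114.3°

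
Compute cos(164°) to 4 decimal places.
cos(164 degrees) = -0.9613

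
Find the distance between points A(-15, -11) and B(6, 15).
Using the distance formula: d = sqrt((x₂-x₁)² + (y₂-y₁)²)
dx = 6 - (-15) = 21
dy = 15 - (-11) = 26
d = sqrt(21² + 26²) = sqrt(441 + 676) = sqrt(1117) = 33.42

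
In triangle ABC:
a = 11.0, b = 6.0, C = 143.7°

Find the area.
Using A = ½ab·sin(C):
A = ½·11.0·6.0·sin(143.7°) = ½·66·0.592013 = 19.54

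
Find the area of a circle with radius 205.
Area = pi * r²
Area = pi * 205²
Area = pi * 42025
Area = 132025.43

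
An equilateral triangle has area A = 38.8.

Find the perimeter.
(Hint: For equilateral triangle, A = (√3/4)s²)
A = (√3/4)s²  →  s² = 4A/√3 = 4·38.8/√3 = 89.6048
s = 9.46598
Perimeter = 3s = 28.4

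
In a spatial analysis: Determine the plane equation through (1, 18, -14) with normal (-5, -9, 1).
d = n·P = (-5)(1) + (-9)(18) + (1)(-14) = -181
Plane: -5x - 9y + z = -181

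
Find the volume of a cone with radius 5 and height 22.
Volume = (1/3) * pi * r² * h
Volume = (1/3) * pi * 5² * 22
Volume = (1/3) * pi * 25 * 22
Volume = (1/3) * pi * 550
Volume = 575.96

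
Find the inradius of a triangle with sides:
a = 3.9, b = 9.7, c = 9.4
s = (a+b+c)/2 = (3.9+9.7+9.4)/2 = 11.5
Area = √(s(s-a)(s-b)(s-c)) = √(11.5·7.6·1.8·2.1) = 18.1761
r = Area/s = 18.1761/11.5 = 1.581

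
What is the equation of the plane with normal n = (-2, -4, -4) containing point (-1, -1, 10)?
d = n·P = (-2)(-1) + (-4)(-1) + (-4)(10) = -34
Plane: -2x - 4y - 4z = -34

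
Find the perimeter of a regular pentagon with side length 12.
Perimeter = number of sides * side length
Perimeter = 5 * 12
Perimeter = 60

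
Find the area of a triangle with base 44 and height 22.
Area = (1/2) * base * height
Area = (1/2) * 44 * 22
Area = 484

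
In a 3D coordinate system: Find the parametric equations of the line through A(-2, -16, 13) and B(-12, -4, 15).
Direction vector d = B - A = (-10, 12, 2)
x = -2 - 10t, y = -16 + 12t, z = 13 + 2t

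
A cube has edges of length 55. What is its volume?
Volume = s³
Volume = 55³
Volume = 166375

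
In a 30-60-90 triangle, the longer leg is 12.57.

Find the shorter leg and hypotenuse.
In a 30-60-90 triangle, sides are in ratio 1 : √3 : 2.
Long leg = short leg·√3  →  short leg = 12.57/√3 = 7.257
Hypotenuse = 2·(short leg) = 2·12.57/√3 = 14.51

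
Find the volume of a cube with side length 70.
Volume = s³
Volume = 70³
Volume = 343000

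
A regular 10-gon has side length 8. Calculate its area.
For a regular 10-gon with side length s = 8:
Apothem a = s / (2*tan(pi/10)) = 8 / (2*tan(pi/10)) ≈ 12.3107
Perimeter P = 10 * 8 = 80
Area = (1/2) * P * a = (1/2) * 80 * 12.3107 = 492.43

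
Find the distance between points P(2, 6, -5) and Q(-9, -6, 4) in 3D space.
d = √[(-11)² + (-12)² + (9)²] = √346 = 18.6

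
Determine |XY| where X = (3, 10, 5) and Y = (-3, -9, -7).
d = √[(-6)² + (-19)² + (-12)²] = √541 = 23.26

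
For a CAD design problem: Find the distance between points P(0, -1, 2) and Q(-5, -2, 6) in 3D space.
d = √[(-5)² + (-1)² + (4)²] = √42 = 6.481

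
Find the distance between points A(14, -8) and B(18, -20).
Using the distance formula: d = sqrt((x₂-x₁)² + (y₂-y₁)²)
dx = 18 - 14 = 4
dy = (-20) - (-8) = -12
d = sqrt(4² + (-12)²) = sqrt(16 + 144) = sqrt(160) = 12.65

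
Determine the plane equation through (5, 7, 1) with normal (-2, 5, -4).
d = n·P = (-2)(5) + (5)(7) + (-4)(1) = 21
Plane: -2x + 5y - 4z = 21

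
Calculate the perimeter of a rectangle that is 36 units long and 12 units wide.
Perimeter = 2 * (length + width)
Perimeter = 2 * (36 + 12)
Perimeter = 2 * 48
Perimeter = 96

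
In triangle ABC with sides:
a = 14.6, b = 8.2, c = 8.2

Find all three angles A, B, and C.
By the law of cosines:
cos(A) = (b² + c² - a²)/(2bc) = -0.585068  →  A = 125.8°
cos(B) = (a² + c² - b²)/(2ac) = 0.890244  →  B = 27.1°
cos(C) = (a² + b² - c²)/(2ab) = 0.890244  →  C = 27.1°
Check: A + B + C = 180.0° ✓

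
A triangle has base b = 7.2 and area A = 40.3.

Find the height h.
A = ½bh  →  h = 2A/b
h = 2·40.3/7.2 = 11.19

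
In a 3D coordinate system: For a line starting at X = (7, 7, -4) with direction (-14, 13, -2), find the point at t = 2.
P(2) = (7 + (-14)(2), 7 + 13(2), -4 + (-2)(2)) = (-21, 33, -8)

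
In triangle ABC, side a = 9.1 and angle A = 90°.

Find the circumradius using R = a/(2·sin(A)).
R = a/(2·sin(A)) = 9.1/(2·sin(90°))
R = 9.1/(2·1.000000) = 9.1/2.000000 = 4.55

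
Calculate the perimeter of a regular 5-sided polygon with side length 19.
Perimeter = number of sides * side length
Perimeter = 5 * 19
Perimeter = 95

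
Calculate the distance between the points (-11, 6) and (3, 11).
Using the distance formula: d = sqrt((x₂-x₁)² + (y₂-y₁)²)
dx = 3 - (-11) = 14
dy = 11 - 6 = 5
d = sqrt(14² + 5²) = sqrt(196 + 25) = sqrt(221) = 14.87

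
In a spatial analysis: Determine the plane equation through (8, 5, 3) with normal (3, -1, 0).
d = n·P = (3)(8) + (-1)(5) + (0)(3) = 19
Plane: 3x - y = 19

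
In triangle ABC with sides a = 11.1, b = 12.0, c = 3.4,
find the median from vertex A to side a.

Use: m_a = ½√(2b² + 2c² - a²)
m_a = ½√(2·12.0² + 2·3.4² - 11.1²)
m_a = ½√(288 + 23.12 - 123.21) = ½√187.91 = 6.854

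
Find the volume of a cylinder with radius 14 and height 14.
Volume = pi * r² * h
Volume = pi * 14² * 14
Volume = pi * 196 * 14
Volume = pi * 2744
Volume = 8620.53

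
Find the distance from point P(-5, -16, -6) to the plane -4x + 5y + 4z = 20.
d = |(-4)(-5) + 5(-16) + 4(-6) - (20)| / √((-4)² + 5² + 4²) = 104/√57 = 13.78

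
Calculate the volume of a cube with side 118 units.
Volume = s³
Volume = 118³
Volume = 1643032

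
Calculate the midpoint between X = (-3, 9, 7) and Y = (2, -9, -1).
Midpoint = ((-3+2)/2, (9-9)/2, (7-1)/2) = (-0.5, 0, 3)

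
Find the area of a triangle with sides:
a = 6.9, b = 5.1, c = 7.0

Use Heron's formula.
s = (a+b+c)/2 = (6.9+5.1+7.0)/2 = 9.5
A = √(s(s-a)(s-b)(s-c)) = √(9.5·2.6·4.4·2.5)
A = √271.7 = 16.48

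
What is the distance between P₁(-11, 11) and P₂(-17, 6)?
Using the distance formula: d = sqrt((x₂-x₁)² + (y₂-y₁)²)
dx = (-17) - (-11) = -6
dy = 6 - 11 = -5
d = sqrt((-6)² + (-5)²) = sqrt(36 + 25) = sqrt(61) = 7.81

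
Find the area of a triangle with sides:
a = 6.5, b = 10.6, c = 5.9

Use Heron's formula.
s = (a+b+c)/2 = (6.5+10.6+5.9)/2 = 11.5
A = √(s(s-a)(s-b)(s-c)) = √(11.5·5·0.9·5.6)
A = √289.8 = 17.02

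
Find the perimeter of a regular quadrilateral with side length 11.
Perimeter = number of sides * side length
Perimeter = 4 * 11
Perimeter = 44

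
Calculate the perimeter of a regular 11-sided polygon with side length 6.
Perimeter = number of sides * side length
Perimeter = 11 * 6
Perimeter = 66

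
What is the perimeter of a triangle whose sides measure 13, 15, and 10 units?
Perimeter = sum of all sides
Perimeter = 13 + 15 + 10
Perimeter = 38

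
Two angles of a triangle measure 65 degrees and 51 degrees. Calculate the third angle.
Sum of angles in a triangle = 180 degrees
Third angle = 180 - 65 - 51
Third angle = 64 degrees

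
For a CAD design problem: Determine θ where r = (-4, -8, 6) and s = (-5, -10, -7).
r·s = 58, |r|² = 116, |s|² = 174
cos θ = 58/√20184 ≈ 0.4082
θ ≈ 65.91°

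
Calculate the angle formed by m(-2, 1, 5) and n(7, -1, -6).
m·n = -45, |m|² = 30, |n|² = 86
cos θ = -45/√2580 ≈ -0.8859
θ ≈ 152.4°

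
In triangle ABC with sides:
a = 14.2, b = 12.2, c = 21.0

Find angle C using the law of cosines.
cos(C) = (a² + b² - c²)/(2ab)
cos(C) = (14.2² + 12.2² - 21.0²)/(2·14.2·12.2) = -90.52/346.48 = -0.261256
C = arccos(-0.261256) = 105.1°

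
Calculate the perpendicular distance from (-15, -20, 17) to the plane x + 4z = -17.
d = |1(-15) + 0(-20) + 4(17) - (-17)| / √(1² + 0² + 4²) = 70/√17 = 16.98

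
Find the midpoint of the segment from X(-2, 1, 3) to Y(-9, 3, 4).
Midpoint = ((-2-9)/2, (1+3)/2, (3+4)/2) = (-5.5, 2, 3.5)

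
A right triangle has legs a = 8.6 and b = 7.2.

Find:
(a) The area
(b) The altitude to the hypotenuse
(a) Area = ½ab = ½·8.6·7.2 = 30.96
(b) Hypotenuse c = √(8.6² + 7.2²) = √125.8 = 11.2161
    Area = ½·c·h_c  →  h_c = 2·Area/c = 2·30.96/11.2161 = 5.521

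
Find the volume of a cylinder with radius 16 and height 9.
Volume = pi * r² * h
Volume = pi * 16² * 9
Volume = pi * 256 * 9
Volume = pi * 2304
Volume = 7238.23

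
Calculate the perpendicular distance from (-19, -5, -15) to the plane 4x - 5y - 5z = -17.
d = |4(-19) + (-5)(-5) + (-5)(-15) - (-17)| / √(4² + (-5)² + (-5)²) = 41/√66 = 5.047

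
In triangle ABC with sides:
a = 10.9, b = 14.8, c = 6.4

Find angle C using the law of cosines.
cos(C) = (a² + b² - c²)/(2ab)
cos(C) = (10.9² + 14.8² - 6.4²)/(2·10.9·14.8) = 296.89/322.64 = 0.920190
C = arccos(0.920190) = 23.05°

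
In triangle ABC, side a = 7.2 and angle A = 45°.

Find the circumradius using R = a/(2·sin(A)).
R = a/(2·sin(A)) = 7.2/(2·sin(45°))
R = 7.2/(2·0.707107) = 7.2/1.414214 = 5.091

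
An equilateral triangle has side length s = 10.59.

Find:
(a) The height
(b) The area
(a) Height h = s·√3/2 = 10.59·√3/2 = 9.171
(b) Area = (√3/4)·s² = (√3/4)·10.59² = (√3/4)·112.148 = 48.56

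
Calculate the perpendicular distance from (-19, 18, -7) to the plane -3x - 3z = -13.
d = |(-3)(-19) + 0(18) + (-3)(-7) - (-13)| / √((-3)² + 0² + (-3)²) = 91/√18 = 21.45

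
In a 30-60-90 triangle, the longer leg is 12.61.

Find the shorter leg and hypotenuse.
In a 30-60-90 triangle, sides are in ratio 1 : √3 : 2.
Long leg = short leg·√3  →  short leg = 12.61/√3 = 7.28
Hypotenuse = 2·(short leg) = 2·12.61/√3 = 14.56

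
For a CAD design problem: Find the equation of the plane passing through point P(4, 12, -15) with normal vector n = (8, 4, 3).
d = n·P = (8)(4) + (4)(12) + (3)(-15) = 35
Plane: 8x + 4y + 3z = 35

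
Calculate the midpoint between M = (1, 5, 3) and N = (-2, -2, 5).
Midpoint = ((1-2)/2, (5-2)/2, (3+5)/2) = (-0.5, 1.5, 4)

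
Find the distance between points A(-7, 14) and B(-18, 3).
Using the distance formula: d = sqrt((x₂-x₁)² + (y₂-y₁)²)
dx = (-18) - (-7) = -11
dy = 3 - 14 = -11
d = sqrt((-11)² + (-11)²) = sqrt(121 + 121) = sqrt(242) = 15.56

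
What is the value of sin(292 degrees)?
sin(292 degrees) = -0.9272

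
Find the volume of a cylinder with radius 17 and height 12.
Volume = pi * r² * h
Volume = pi * 17² * 12
Volume = pi * 289 * 12
Volume = pi * 3468
Volume = 10895.04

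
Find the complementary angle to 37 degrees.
Complementary angles sum to 90 degrees.
Other angle = 90 - 37
Other angle = 53 degrees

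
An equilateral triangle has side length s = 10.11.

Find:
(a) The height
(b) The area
(a) Height h = s·√3/2 = 10.11·√3/2 = 8.756
(b) Area = (√3/4)·s² = (√3/4)·10.11² = (√3/4)·102.212 = 44.26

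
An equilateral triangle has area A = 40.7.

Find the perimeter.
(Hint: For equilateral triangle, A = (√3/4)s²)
A = (√3/4)s²  →  s² = 4A/√3 = 4·40.7/√3 = 93.9926
s = 9.69498
Perimeter = 3s = 29.08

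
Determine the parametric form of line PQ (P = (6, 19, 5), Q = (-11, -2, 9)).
Direction vector d = Q - P = (-17, -21, 4)
x = 6 - 17t, y = 19 - 21t, z = 5 + 4t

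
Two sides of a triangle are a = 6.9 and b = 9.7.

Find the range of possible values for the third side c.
By the triangle inequality: |a - b| < c < a + b
|6.9 - 9.7| < c < 6.9 + 9.7
2.8 < c < 16.6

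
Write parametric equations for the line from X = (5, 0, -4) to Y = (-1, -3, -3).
Direction vector d = Y - X = (-6, -3, 1)
x = 5 - 6t, y = 0 - 3t, z = -4 + t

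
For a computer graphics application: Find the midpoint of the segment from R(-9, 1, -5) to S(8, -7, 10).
Midpoint = ((-9+8)/2, (1-7)/2, (-5+10)/2) = (-0.5, -3, 2.5)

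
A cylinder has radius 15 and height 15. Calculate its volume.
Volume = pi * r² * h
Volume = pi * 15² * 15
Volume = pi * 225 * 15
Volume = pi * 3375
Volume = 10602.88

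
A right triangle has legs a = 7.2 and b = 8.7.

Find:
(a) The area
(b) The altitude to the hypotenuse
(a) Area = ½ab = ½·7.2·8.7 = 31.32
(b) Hypotenuse c = √(7.2² + 8.7²) = √127.53 = 11.2929
    Area = ½·c·h_c  →  h_c = 2·Area/c = 2·31.32/11.2929 = 5.547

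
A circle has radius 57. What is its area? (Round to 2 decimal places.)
Area = pi * r²
Area = pi * 57²
Area = pi * 3249
Area = 10207.03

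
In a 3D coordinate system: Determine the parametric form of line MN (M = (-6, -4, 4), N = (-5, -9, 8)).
Direction vector d = N - M = (1, -5, 4)
x = -6 + t, y = -4 - 5t, z = 4 + 4t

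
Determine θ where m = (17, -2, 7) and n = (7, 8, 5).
m·n = 138, |m|² = 342, |n|² = 138
cos θ = 138/√47196 ≈ 0.6352
θ ≈ 50.56°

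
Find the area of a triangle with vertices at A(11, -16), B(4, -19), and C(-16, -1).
Using the coordinate formula: Area = (1/2)|x₁(y₂-y₃) + x₂(y₃-y₁) + x₃(y₁-y₂)|
Area = (1/2)|11((-19)-(-1)) + 4((-1)-(-16)) + (-16)((-16)-(-19))|
Area = (1/2)|11*(-18) + 4*15 + (-16)*3|
Area = (1/2)|(-198) + 60 + (-48)|
Area = (1/2)*186 = 93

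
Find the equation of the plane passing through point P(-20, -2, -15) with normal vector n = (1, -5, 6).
d = n·P = (1)(-20) + (-5)(-2) + (6)(-15) = -100
Plane: x - 5y + 6z = -100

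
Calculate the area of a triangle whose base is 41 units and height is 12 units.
Area = (1/2) * base * height
Area = (1/2) * 41 * 12
Area = 246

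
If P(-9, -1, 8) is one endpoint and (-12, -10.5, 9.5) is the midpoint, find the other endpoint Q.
Q = (2×(-12) - (-9), 2×(-10.5) - (-1), 2×9.5 - 8) = (-15, -20, 11)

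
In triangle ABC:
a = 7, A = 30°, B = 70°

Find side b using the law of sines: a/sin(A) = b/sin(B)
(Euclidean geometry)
b = a·sin(B)/sin(A) = 7·sin(70°)/sin(30°)
b = 7·0.939693/0.500000 = 13.16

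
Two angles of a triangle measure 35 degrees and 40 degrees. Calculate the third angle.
Sum of angles in a triangle = 180 degrees
Third angle = 180 - 35 - 40
Third angle = 105 degrees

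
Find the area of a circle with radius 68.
Area = pi * r²
Area = pi * 68²
Area = pi * 4624
Area = 14526.72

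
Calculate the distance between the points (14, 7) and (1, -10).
Using the distance formula: d = sqrt((x₂-x₁)² + (y₂-y₁)²)
dx = 1 - 14 = -13
dy = (-10) - 7 = -17
d = sqrt((-13)² + (-17)²) = sqrt(169 + 289) = sqrt(458) = 21.40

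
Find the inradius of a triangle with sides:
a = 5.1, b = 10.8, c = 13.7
s = (a+b+c)/2 = (5.1+10.8+13.7)/2 = 14.8
Area = √(s(s-a)(s-b)(s-c)) = √(14.8·9.7·4·1.1) = 25.1329
r = Area/s = 25.1329/14.8 = 1.698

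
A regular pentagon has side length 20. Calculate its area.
For a regular 5-gon with side length s = 20:
Apothem a = s / (2*tan(pi/5)) = 20 / (2*tan(pi/5)) ≈ 13.7638
Perimeter P = 5 * 20 = 100
Area = (1/2) * P * a = (1/2) * 100 * 13.7638 = 688.19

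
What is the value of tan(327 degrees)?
tan(327 degrees) = -0.6494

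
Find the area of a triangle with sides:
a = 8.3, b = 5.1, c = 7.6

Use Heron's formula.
s = (a+b+c)/2 = (8.3+5.1+7.6)/2 = 10.5
A = √(s(s-a)(s-b)(s-c)) = √(10.5·2.2·5.4·2.9)
A = √361.746 = 19.02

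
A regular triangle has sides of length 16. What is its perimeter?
Perimeter = number of sides * side length
Perimeter = 3 * 16
Perimeter = 48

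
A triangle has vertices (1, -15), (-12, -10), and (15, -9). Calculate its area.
Using the coordinate formula: Area = (1/2)|x₁(y₂-y₃) + x₂(y₃-y₁) + x₃(y₁-y₂)|
Area = (1/2)|1((-10)-(-9)) + (-12)((-9)-(-15)) + 15((-15)-(-10))|
Area = (1/2)|1*(-1) + (-12)*6 + 15*(-5)|
Area = (1/2)|(-1) + (-72) + (-75)|
Area = (1/2)*148 = 74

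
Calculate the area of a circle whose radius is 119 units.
Area = pi * r²
Area = pi * 119²
Area = pi * 14161
Area = 44488.09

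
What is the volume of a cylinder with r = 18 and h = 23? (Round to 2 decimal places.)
Volume = pi * r² * h
Volume = pi * 18² * 23
Volume = pi * 324 * 23
Volume = pi * 7452
Volume = 23411.15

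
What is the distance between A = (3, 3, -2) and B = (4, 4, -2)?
d = √[(1)² + (1)² + (0)²] = √2 = 1.414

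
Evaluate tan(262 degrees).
tan(262 degrees) = 7.1154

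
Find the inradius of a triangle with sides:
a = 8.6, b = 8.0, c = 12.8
s = (a+b+c)/2 = (8.6+8.0+12.8)/2 = 14.7
Area = √(s(s-a)(s-b)(s-c)) = √(14.7·6.1·6.7·1.9) = 33.7861
r = Area/s = 33.7861/14.7 = 2.298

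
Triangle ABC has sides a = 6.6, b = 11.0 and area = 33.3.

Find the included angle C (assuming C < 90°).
Area = ½ab·sin(C)  →  sin(C) = 2·Area/(ab)
sin(C) = 2·33.3/(6.6·11.0) = 0.917355
C = arcsin(0.917355) = 66.54°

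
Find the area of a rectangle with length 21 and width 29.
Area = length * width
Area = 21 * 29
Area = 609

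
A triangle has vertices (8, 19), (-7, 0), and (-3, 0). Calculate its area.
Using the coordinate formula: Area = (1/2)|x₁(y₂-y₃) + x₂(y₃-y₁) + x₃(y₁-y₂)|
Area = (1/2)|8(0-0) + (-7)(0-19) + (-3)(19-0)|
Area = (1/2)|8*0 + (-7)*(-19) + (-3)*19|
Area = (1/2)|0 + 133 + (-57)|
Area = (1/2)*76 = 38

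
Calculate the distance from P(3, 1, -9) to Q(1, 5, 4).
d = √[(-2)² + (4)² + (13)²] = √189 = 13.75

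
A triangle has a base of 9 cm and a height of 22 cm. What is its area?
Area = (1/2) * base * height
Area = (1/2) * 9 * 22
Area = 99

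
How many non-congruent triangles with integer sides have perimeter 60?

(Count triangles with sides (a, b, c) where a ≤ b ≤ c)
With a ≤ b ≤ c and a + b + c = 60, the triangle inequality a + b > c gives c < 60/2, so c ≤ 29.
Iterate a from 1 to ⌊p/3⌋ = 20; for each a, b ranges from a to ⌊(p−a)/2⌋ with c = p − a − b, keeping only c ≥ b.
Triples: (2, 29, 29), (3, 28, 29), (4, 27, 29), …
Count = 75 triangles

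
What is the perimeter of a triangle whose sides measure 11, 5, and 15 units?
Perimeter = sum of all sides
Perimeter = 11 + 5 + 15
Perimeter = 31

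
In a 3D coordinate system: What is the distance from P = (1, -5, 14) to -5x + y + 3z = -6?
d = |(-5)(1) + 1(-5) + 3(14) - (-6)| / √((-5)² + 1² + 3²) = 38/√35 = 6.423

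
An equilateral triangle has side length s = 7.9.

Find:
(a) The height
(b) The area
(a) Height h = s·√3/2 = 7.9·√3/2 = 6.842
(b) Area = (√3/4)·s² = (√3/4)·7.9² = (√3/4)·62.41 = 27.02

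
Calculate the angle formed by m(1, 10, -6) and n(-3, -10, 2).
m·n = -115, |m|² = 137, |n|² = 113
cos θ = -115/√15481 ≈ -0.9243
θ ≈ 157.6°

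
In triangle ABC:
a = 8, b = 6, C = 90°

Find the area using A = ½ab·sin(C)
A = ½·8·6·sin(90°) = ½·48·1.000000 = 24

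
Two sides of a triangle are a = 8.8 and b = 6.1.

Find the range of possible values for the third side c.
By the triangle inequality: |a - b| < c < a + b
|8.8 - 6.1| < c < 8.8 + 6.1
2.7 < c < 14.9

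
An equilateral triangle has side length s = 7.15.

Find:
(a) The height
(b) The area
(a) Height h = s·√3/2 = 7.15·√3/2 = 6.192
(b) Area = (√3/4)·s² = (√3/4)·7.15² = (√3/4)·51.1225 = 22.14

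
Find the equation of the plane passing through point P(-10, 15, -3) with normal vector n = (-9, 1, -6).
d = n·P = (-9)(-10) + (1)(15) + (-6)(-3) = 123
Plane: -9x + y - 6z = 123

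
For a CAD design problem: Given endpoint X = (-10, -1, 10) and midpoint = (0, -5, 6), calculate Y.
Y = (2×0 - (-10), 2×(-5) - (-1), 2×6 - 10) = (10, -9, 2)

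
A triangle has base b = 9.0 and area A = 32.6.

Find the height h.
A = ½bh  →  h = 2A/b
h = 2·32.6/9.0 = 7.244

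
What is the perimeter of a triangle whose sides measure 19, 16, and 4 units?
Perimeter = sum of all sides
Perimeter = 19 + 16 + 4
Perimeter = 39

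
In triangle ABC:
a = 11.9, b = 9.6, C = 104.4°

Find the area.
Using A = ½ab·sin(C):
A = ½·11.9·9.6·sin(104.4°) = ½·114.24·0.968583 = 55.33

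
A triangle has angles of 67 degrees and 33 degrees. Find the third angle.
Sum of angles in a triangle = 180 degrees
Third angle = 180 - 67 - 33
Third angle = 80 degrees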